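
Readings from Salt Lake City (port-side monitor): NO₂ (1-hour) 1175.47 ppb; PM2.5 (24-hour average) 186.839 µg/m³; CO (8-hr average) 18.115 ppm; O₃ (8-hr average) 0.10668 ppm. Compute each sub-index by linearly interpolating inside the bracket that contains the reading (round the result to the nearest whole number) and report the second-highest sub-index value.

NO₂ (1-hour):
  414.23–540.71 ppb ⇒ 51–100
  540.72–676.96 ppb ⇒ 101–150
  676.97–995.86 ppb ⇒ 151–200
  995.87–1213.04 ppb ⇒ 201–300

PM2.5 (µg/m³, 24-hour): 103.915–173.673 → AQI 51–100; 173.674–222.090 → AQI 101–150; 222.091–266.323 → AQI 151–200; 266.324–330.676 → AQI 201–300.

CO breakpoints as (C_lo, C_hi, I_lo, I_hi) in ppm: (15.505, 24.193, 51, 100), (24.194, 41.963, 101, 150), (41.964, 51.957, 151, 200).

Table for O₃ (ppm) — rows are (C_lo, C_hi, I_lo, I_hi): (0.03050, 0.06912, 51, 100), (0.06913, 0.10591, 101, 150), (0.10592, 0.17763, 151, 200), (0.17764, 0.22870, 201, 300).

152

NO₂: 1175.47 ∈ [995.87, 1213.04] ↔ index [201, 300].
201 + (1175.47−995.87)·(300−201)/(1213.04−995.87) = 201 + 179.60·99/217.17 ≈ 282.87, so AQI = 283.
PM2.5: 186.839 ∈ [173.674, 222.090] ↔ index [101, 150].
101 + (186.839−173.674)·(150−101)/(222.090−173.674) = 101 + 13.165·49/48.416 ≈ 114.32, so AQI = 114.
CO: row 15.505–24.193 (AQI 51–100). (100−51)·(18.115−15.505)/(24.193−15.505) + 51 = 49·2.610/8.688 + 51 ≈ 65.72 → 66.
O₃: 0.10668 ∈ [0.10592, 0.17763] ↔ index [151, 200].
151 + (0.10668−0.10592)·(200−151)/(0.17763−0.10592) = 151 + 0.00076·49/0.07171 ≈ 151.52, so AQI = 152.
Sub-indices: NO₂→283, PM2.5→114, CO→66, O₃→152. Ranked high→low: 283, 152, 114, 66. Second-highest sub-index = 152.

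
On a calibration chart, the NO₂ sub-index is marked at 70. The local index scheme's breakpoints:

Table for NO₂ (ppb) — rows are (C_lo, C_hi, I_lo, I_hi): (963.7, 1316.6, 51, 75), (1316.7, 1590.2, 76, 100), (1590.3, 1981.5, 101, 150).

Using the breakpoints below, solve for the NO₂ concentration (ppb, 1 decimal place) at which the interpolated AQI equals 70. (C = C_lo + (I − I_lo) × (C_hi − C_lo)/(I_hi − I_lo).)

1243.1

AQI 70 lies in the 51–75 band, which corresponds to 963.7–1316.6 ppb.
C = 963.7 + (70−51)×(1316.6−963.7)/(75−51) = 963.7 + 19×352.9/24 ≈ 1243.079 ppb → 1243.1 ppb to 1 dp.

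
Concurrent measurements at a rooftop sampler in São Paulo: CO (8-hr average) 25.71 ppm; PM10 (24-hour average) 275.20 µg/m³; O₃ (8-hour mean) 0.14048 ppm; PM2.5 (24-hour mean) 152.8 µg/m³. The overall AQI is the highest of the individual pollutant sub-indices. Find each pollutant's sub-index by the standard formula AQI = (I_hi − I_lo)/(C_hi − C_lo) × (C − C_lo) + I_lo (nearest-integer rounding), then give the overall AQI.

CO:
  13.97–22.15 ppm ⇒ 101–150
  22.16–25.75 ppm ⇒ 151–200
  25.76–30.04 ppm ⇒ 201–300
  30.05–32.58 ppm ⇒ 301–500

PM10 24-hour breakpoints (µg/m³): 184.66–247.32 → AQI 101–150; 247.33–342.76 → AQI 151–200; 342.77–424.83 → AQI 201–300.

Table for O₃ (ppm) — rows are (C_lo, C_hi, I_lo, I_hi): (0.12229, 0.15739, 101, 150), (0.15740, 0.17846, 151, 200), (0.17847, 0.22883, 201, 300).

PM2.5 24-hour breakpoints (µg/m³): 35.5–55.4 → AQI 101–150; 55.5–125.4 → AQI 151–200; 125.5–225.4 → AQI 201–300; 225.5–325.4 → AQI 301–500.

228

CO 25.71: bracket 22.16–25.75 → index 151–200; slope 49/3.59, offset 3.55.
AQI = 151 + 49/3.59·3.55 ≈ 199.45 ⇒ 199.
PM10: 275.20 ∈ [247.33, 342.76] ↔ index [151, 200].
151 + (275.20−247.33)·(200−151)/(342.76−247.33) = 151 + 27.87·49/95.43 ≈ 165.31, so AQI = 165.
O₃ 0.14048: bracket 0.12229–0.15739 → index 101–150; slope 49/0.03510, offset 0.01819.
AQI = 101 + 49/0.03510·0.01819 ≈ 126.39 ⇒ 126.
PM2.5: 152.8 lies in 125.5–225.4, so I_lo=201, I_hi=300, C_lo=125.5, C_hi=225.4.
(300−201)/(225.4−125.5) × (152.8−125.5) + 201 = 99/99.9 × 27.3 + 201 ≈ 228.05 → 228.
Sub-indices: CO→199, PM10→165, O₃→126, PM2.5→228. Overall AQI = max = 228; dominant pollutant is PM2.5.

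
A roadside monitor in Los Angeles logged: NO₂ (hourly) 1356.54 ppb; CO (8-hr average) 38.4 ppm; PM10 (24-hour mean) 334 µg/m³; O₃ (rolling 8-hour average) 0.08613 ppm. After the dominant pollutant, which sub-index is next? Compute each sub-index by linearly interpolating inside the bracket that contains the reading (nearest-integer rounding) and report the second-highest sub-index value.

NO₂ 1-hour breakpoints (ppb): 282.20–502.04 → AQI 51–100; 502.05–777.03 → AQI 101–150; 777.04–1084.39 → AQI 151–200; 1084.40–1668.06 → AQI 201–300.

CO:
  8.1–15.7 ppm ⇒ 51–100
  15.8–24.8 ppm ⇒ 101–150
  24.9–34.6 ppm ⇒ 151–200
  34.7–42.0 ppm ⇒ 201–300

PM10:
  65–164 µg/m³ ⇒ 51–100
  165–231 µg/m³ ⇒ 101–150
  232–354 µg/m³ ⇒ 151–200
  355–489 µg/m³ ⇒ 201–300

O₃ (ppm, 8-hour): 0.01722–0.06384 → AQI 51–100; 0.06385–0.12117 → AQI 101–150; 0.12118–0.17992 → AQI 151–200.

NO₂ 1356.54: bracket 1084.40–1668.06 → index 201–300; slope 99/583.66, offset 272.14.
AQI = 201 + 99/583.66·272.14 ≈ 247.16 ⇒ 247.
CO: 38.4 ∈ [34.7, 42.0] ↔ index [201, 300].
201 + (38.4−34.7)·(300−201)/(42.0−34.7) = 201 + 3.7·99/7.3 ≈ 251.18, so AQI = 251.
PM10: 334 ∈ [232, 354] ↔ index [151, 200].
151 + (334−232)·(200−151)/(354−232) = 151 + 102·49/122 ≈ 191.97, so AQI = 192.
O₃: 0.08613 ∈ [0.06385, 0.12117] ↔ index [101, 150].
101 + (0.08613−0.06385)·(150−101)/(0.12117−0.06385) = 101 + 0.02228·49/0.05732 ≈ 120.05, so AQI = 120.
Sub-indices: NO₂→247, CO→251, PM10→192, O₃→120. Ranked high→low: 251, 247, 192, 120. Second-highest sub-index = 247.

247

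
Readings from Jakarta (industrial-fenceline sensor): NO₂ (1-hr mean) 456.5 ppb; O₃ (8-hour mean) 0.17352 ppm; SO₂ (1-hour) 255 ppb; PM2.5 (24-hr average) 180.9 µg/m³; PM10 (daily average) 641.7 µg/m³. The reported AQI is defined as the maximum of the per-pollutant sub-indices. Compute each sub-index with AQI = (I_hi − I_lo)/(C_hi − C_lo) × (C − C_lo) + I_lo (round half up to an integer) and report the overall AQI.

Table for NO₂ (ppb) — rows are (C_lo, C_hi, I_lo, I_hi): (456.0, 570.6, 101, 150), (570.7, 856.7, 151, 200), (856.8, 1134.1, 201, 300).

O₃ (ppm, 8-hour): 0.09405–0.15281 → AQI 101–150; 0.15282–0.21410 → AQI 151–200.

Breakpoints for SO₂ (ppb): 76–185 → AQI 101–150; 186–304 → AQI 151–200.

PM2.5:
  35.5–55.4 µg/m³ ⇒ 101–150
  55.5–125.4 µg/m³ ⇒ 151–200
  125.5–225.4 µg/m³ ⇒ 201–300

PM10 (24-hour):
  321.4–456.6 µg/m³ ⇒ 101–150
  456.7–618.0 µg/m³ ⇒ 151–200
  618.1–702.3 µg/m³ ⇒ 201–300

256

NO₂: row 456.0–570.6 (AQI 101–150). (150−101)·(456.5−456.0)/(570.6−456.0) + 101 = 49·0.5/114.6 + 101 ≈ 101.21 → 101.
O₃: 0.17352 ∈ [0.15282, 0.21410] ↔ index [151, 200].
151 + (0.17352−0.15282)·(200−151)/(0.21410−0.15282) = 151 + 0.02070·49/0.06128 ≈ 167.55, so AQI = 168.
SO₂: 255 ∈ [186, 304] ↔ index [151, 200].
151 + (255−186)·(200−151)/(304−186) = 151 + 69·49/118 ≈ 179.65, so AQI = 180.
PM2.5 180.9: bracket 125.5–225.4 → index 201–300; slope 99/99.9, offset 55.4.
AQI = 201 + 99/99.9·55.4 ≈ 255.90 ⇒ 256.
PM10: 641.7 ∈ [618.1, 702.3] ↔ index [201, 300].
201 + (641.7−618.1)·(300−201)/(702.3−618.1) = 201 + 23.6·99/84.2 ≈ 228.75, so AQI = 229.
Sub-indices: NO₂→101, O₃→168, SO₂→180, PM2.5→256, PM10→229. Overall AQI = max = 256; dominant pollutant is PM2.5.
AQI 256: Very Unhealthy.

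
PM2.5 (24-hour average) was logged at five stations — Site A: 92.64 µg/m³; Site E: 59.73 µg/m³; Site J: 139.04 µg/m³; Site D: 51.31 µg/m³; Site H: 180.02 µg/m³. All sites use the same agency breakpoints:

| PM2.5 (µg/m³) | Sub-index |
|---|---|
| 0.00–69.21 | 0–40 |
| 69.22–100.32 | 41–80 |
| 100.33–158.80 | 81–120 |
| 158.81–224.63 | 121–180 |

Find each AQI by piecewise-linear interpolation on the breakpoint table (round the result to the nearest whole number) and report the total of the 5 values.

Site A 92.64: bracket 69.22–100.32 → index 41–80; slope 39/31.10, offset 23.42.
AQI = 41 + 39/31.10·23.42 ≈ 70.37 ⇒ 70.
Site E: row 0.00–69.21 (AQI 0–40). (40−0)·(59.73−0.00)/(69.21−0.00) + 0 = 40·59.73/69.21 + 0 ≈ 34.52 → 35.
Site J: 139.04 ∈ [100.33, 158.80] ↔ index [81, 120].
81 + (139.04−100.33)·(120−81)/(158.80−100.33) = 81 + 38.71·39/58.47 ≈ 106.82, so AQI = 107.
Site D 51.31: bracket 0.00–69.21 → index 0–40; slope 40/69.21, offset 51.31.
AQI = 0 + 40/69.21·51.31 ≈ 29.65 ⇒ 30.
Site H: 180.02 ∈ [158.81, 224.63] ↔ index [121, 180].
121 + (180.02−158.81)·(180−121)/(224.63−158.81) = 121 + 21.21·59/65.82 ≈ 140.01, so AQI = 140.
AQIs: Site A=70, Site E=35, Site J=107, Site D=30, Site H=140. Sum = 70 + 35 + 107 + 30 + 140 = 382.

382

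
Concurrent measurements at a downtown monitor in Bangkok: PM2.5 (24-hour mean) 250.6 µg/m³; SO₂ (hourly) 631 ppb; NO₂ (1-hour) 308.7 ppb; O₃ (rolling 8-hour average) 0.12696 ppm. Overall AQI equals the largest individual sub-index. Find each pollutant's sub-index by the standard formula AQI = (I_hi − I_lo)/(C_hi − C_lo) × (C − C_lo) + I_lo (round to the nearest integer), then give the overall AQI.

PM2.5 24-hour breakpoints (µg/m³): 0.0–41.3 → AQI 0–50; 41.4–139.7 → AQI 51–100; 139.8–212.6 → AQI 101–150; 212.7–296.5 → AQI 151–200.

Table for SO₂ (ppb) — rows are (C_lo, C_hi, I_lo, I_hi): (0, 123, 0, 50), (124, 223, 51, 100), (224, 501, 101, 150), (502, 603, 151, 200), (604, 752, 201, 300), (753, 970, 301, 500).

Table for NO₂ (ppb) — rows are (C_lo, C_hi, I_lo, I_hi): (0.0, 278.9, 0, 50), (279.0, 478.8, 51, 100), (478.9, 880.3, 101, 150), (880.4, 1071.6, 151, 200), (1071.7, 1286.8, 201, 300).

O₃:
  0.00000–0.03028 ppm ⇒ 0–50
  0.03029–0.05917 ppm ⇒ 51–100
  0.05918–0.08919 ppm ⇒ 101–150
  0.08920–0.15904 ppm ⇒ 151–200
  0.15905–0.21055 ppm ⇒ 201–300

219

PM2.5: row 212.7–296.5 (AQI 151–200). (200−151)·(250.6−212.7)/(296.5−212.7) + 151 = 49·37.9/83.8 + 151 ≈ 173.16 → 173.
SO₂: 631 ∈ [604, 752] ↔ index [201, 300].
201 + (631−604)·(300−201)/(752−604) = 201 + 27·99/148 ≈ 219.06, so AQI = 219.
NO₂: row 279.0–478.8 (AQI 51–100). (100−51)·(308.7−279.0)/(478.8−279.0) + 51 = 49·29.7/199.8 + 51 ≈ 58.28 → 58.
O₃: row 0.08920–0.15904 (AQI 151–200). (200−151)·(0.12696−0.08920)/(0.15904−0.08920) + 151 = 49·0.03776/0.06984 + 151 ≈ 177.49 → 177.
Sub-indices: PM2.5→173, SO₂→219, NO₂→58, O₃→177. Overall AQI = max = 219; dominant pollutant is SO₂.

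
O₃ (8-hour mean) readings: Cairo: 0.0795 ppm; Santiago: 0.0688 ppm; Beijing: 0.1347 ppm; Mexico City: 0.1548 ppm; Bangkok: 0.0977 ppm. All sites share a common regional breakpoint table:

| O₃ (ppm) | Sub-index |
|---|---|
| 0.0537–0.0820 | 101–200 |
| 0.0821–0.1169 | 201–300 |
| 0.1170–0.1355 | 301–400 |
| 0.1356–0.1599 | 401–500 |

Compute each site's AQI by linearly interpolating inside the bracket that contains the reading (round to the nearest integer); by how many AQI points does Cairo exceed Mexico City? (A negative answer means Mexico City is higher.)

-288

Cairo 0.0795: bracket 0.0537–0.0820 → index 101–200; slope 99/0.0283, offset 0.0258.
AQI = 101 + 99/0.0283·0.0258 ≈ 191.25 ⇒ 191.
Santiago 0.0688: bracket 0.0537–0.0820 → index 101–200; slope 99/0.0283, offset 0.0151.
AQI = 101 + 99/0.0283·0.0151 ≈ 153.82 ⇒ 154.
Beijing: 0.1347 lies in 0.1170–0.1355, so I_lo=301, I_hi=400, C_lo=0.1170, C_hi=0.1355.
(400−301)/(0.1355−0.1170) × (0.1347−0.1170) + 301 = 99/0.0185 × 0.0177 + 301 ≈ 395.72 → 396.
Mexico City: 0.1548 ∈ [0.1356, 0.1599] ↔ index [401, 500].
401 + (0.1548−0.1356)·(500−401)/(0.1599−0.1356) = 401 + 0.0192·99/0.0243 ≈ 479.22, so AQI = 479.
Bangkok: row 0.0821–0.1169 (AQI 201–300). (300−201)·(0.0977−0.0821)/(0.1169−0.0821) + 201 = 99·0.0156/0.0348 + 201 ≈ 245.38 → 245.
AQIs: Cairo=191, Santiago=154, Beijing=396, Mexico City=479, Bangkok=245. Cairo (191) − Mexico City (479) = -288.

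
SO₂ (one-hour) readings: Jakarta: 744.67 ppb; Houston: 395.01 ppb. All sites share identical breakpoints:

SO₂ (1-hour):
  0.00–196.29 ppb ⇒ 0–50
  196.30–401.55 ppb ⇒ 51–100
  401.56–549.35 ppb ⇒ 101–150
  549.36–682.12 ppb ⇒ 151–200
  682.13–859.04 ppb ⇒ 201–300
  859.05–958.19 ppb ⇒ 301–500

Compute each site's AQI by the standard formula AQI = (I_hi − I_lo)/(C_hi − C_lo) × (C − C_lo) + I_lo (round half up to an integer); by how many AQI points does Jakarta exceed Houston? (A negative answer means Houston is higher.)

138

Jakarta: 744.67 lies in 682.13–859.04, so I_lo=201, I_hi=300, C_lo=682.13, C_hi=859.04.
(300−201)/(859.04−682.13) × (744.67−682.13) + 201 = 99/176.91 × 62.54 + 201 ≈ 236.00 → 236.
Houston: row 196.30–401.55 (AQI 51–100). (100−51)·(395.01−196.30)/(401.55−196.30) + 51 = 49·198.71/205.25 + 51 ≈ 98.44 → 98.
AQIs: Jakarta=236, Houston=98. Jakarta (236) − Houston (98) = 138.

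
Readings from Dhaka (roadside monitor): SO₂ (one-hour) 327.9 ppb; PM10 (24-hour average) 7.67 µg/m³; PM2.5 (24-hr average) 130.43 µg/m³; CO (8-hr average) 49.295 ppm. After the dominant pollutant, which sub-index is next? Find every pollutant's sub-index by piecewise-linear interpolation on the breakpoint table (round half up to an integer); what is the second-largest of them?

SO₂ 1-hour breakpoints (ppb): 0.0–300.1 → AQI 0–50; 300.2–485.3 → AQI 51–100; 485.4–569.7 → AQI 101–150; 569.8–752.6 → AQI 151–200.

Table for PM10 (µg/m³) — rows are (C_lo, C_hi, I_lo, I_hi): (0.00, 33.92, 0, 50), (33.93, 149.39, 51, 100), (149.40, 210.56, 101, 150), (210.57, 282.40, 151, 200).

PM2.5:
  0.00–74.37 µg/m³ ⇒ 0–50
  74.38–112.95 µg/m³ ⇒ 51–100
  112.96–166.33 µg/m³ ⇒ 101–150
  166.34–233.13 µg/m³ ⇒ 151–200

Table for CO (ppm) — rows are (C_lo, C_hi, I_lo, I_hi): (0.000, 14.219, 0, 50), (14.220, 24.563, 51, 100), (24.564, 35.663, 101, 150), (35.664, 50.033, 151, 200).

SO₂: 327.9 ∈ [300.2, 485.3] ↔ index [51, 100].
51 + (327.9−300.2)·(100−51)/(485.3−300.2) = 51 + 27.7·49/185.1 ≈ 58.33, so AQI = 58.
PM10: 7.67 lies in 0.00–33.92, so I_lo=0, I_hi=50, C_lo=0.00, C_hi=33.92.
(50−0)/(33.92−0.00) × (7.67−0.00) + 0 = 50/33.92 × 7.67 + 0 ≈ 11.31 → 11.
PM2.5: row 112.96–166.33 (AQI 101–150). (150−101)·(130.43−112.96)/(166.33−112.96) + 101 = 49·17.47/53.37 + 101 ≈ 117.04 → 117.
CO: row 35.664–50.033 (AQI 151–200). (200−151)·(49.295−35.664)/(50.033−35.664) + 151 = 49·13.631/14.369 + 151 ≈ 197.48 → 197.
Sub-indices: SO₂→58, PM10→11, PM2.5→117, CO→197. Ranked high→low: 197, 117, 58, 11. Second-highest sub-index = 117.

117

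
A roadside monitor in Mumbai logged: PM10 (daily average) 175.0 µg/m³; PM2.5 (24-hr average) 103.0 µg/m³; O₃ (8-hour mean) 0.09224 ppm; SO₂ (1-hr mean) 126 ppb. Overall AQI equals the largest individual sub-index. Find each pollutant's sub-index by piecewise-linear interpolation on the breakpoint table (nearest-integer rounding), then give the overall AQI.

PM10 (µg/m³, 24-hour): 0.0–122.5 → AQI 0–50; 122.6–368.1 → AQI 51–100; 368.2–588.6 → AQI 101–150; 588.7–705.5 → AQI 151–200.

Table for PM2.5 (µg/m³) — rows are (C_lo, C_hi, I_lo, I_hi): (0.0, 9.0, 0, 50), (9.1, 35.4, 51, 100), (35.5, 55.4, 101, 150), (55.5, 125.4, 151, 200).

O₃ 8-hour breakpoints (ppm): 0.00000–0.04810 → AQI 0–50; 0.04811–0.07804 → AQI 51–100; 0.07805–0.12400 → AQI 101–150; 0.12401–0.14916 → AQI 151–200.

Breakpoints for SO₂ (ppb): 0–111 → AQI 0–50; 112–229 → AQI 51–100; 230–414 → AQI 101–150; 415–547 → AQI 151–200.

184

PM10 175.0: bracket 122.6–368.1 → index 51–100; slope 49/245.5, offset 52.4.
AQI = 51 + 49/245.5·52.4 ≈ 61.46 ⇒ 61.
PM2.5: row 55.5–125.4 (AQI 151–200). (200−151)·(103.0−55.5)/(125.4−55.5) + 151 = 49·47.5/69.9 + 151 ≈ 184.30 → 184.
O₃: row 0.07805–0.12400 (AQI 101–150). (150−101)·(0.09224−0.07805)/(0.12400−0.07805) + 101 = 49·0.01419/0.04595 + 101 ≈ 116.13 → 116.
SO₂ 126: bracket 112–229 → index 51–100; slope 49/117, offset 14.
AQI = 51 + 49/117·14 ≈ 56.86 ⇒ 57.
Sub-indices: PM10→61, PM2.5→184, O₃→116, SO₂→57. Overall AQI = max = 184; dominant pollutant is PM2.5.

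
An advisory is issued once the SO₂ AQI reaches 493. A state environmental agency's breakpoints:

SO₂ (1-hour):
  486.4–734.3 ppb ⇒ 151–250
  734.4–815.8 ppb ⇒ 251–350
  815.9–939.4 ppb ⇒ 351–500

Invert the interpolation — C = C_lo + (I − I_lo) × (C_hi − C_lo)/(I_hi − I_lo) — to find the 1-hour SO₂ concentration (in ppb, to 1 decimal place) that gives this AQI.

933.6

AQI 493 lies in the 351–500 band, which corresponds to 815.9–939.4 ppb.
C = 815.9 + (493−351)×(939.4−815.9)/(500−351) = 815.9 + 142×123.5/149 ≈ 933.598 ppb → 933.6 ppb to 1 dp.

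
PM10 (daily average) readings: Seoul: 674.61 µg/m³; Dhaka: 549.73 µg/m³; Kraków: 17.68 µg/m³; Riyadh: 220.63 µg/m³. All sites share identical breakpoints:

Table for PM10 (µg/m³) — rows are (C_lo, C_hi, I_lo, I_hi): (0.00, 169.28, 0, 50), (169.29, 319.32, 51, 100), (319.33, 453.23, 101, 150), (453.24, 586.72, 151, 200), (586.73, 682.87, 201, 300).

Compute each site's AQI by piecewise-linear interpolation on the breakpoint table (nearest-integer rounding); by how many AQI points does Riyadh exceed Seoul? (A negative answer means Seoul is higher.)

Seoul: 674.61 lies in 586.73–682.87, so I_lo=201, I_hi=300, C_lo=586.73, C_hi=682.87.
(300−201)/(682.87−586.73) × (674.61−586.73) + 201 = 99/96.14 × 87.88 + 201 ≈ 291.49 → 291.
Dhaka 549.73: bracket 453.24–586.72 → index 151–200; slope 49/133.48, offset 96.49.
AQI = 151 + 49/133.48·96.49 ≈ 186.42 ⇒ 186.
Kraków 17.68: bracket 0.00–169.28 → index 0–50; slope 50/169.28, offset 17.68.
AQI = 0 + 50/169.28·17.68 ≈ 5.22 ⇒ 5.
Riyadh: 220.63 ∈ [169.29, 319.32] ↔ index [51, 100].
51 + (220.63−169.29)·(100−51)/(319.32−169.29) = 51 + 51.34·49/150.03 ≈ 67.77, so AQI = 68.
AQIs: Seoul=291, Dhaka=186, Kraków=5, Riyadh=68. Riyadh (68) − Seoul (291) = -223.

-223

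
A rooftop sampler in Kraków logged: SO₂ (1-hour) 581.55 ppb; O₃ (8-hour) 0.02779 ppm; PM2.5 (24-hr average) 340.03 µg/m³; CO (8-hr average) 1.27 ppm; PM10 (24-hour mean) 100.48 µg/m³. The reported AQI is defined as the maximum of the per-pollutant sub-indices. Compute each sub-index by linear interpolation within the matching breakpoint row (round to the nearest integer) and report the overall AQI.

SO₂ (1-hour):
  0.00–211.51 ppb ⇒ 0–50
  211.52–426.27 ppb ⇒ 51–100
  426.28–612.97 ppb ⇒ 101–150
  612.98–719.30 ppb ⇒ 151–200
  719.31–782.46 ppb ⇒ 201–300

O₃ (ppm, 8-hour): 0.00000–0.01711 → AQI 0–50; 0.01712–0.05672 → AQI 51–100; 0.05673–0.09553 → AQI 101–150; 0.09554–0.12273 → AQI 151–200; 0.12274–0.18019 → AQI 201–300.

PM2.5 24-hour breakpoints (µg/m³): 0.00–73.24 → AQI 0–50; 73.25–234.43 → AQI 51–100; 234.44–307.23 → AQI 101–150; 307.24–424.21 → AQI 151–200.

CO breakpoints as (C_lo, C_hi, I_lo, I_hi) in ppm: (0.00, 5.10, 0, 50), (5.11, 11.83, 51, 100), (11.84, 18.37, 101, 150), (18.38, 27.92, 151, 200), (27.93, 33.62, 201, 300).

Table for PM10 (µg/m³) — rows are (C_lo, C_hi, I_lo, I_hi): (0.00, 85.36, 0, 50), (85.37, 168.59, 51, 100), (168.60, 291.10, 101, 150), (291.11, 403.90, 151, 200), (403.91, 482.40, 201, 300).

SO₂ 581.55: bracket 426.28–612.97 → index 101–150; slope 49/186.69, offset 155.27.
AQI = 101 + 49/186.69·155.27 ≈ 141.75 ⇒ 142.
O₃: row 0.01712–0.05672 (AQI 51–100). (100−51)·(0.02779−0.01712)/(0.05672−0.01712) + 51 = 49·0.01067/0.03960 + 51 ≈ 64.20 → 64.
PM2.5: 340.03 ∈ [307.24, 424.21] ↔ index [151, 200].
151 + (340.03−307.24)·(200−151)/(424.21−307.24) = 151 + 32.79·49/116.97 ≈ 164.74, so AQI = 165.
CO: 1.27 ∈ [0.00, 5.10] ↔ index [0, 50].
0 + (1.27−0.00)·(50−0)/(5.10−0.00) = 0 + 1.27·50/5.10 ≈ 12.45, so AQI = 12.
PM10: row 85.37–168.59 (AQI 51–100). (100−51)·(100.48−85.37)/(168.59−85.37) + 51 = 49·15.11/83.22 + 51 ≈ 59.90 → 60.
Sub-indices: SO₂→142, O₃→64, PM2.5→165, CO→12, PM10→60. Overall AQI = max = 165; dominant pollutant is PM2.5.

165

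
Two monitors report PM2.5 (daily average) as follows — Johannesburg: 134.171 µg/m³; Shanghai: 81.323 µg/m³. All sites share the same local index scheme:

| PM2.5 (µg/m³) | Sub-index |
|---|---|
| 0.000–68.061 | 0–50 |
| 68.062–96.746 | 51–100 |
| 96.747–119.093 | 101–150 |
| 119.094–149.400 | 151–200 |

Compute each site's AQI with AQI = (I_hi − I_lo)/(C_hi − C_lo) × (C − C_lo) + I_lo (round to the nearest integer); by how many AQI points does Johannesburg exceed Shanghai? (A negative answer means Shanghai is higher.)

101

Johannesburg: 134.171 lies in 119.094–149.400, so I_lo=151, I_hi=200, C_lo=119.094, C_hi=149.400.
(200−151)/(149.400−119.094) × (134.171−119.094) + 151 = 49/30.306 × 15.077 + 151 ≈ 175.38 → 175.
Shanghai: 81.323 lies in 68.062–96.746, so I_lo=51, I_hi=100, C_lo=68.062, C_hi=96.746.
(100−51)/(96.746−68.062) × (81.323−68.062) + 51 = 49/28.684 × 13.261 + 51 ≈ 73.65 → 74.
AQIs: Johannesburg=175, Shanghai=74. Johannesburg (175) − Shanghai (74) = 101.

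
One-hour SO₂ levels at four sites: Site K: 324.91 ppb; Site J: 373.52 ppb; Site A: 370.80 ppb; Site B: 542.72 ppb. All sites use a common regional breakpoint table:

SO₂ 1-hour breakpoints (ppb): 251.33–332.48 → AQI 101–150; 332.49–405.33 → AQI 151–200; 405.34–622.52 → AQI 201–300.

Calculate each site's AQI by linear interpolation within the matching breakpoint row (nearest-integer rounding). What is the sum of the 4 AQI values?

765

Site K: 324.91 lies in 251.33–332.48, so I_lo=101, I_hi=150, C_lo=251.33, C_hi=332.48.
(150−101)/(332.48−251.33) × (324.91−251.33) + 101 = 49/81.15 × 73.58 + 101 ≈ 145.43 → 145.
Site J 373.52: bracket 332.49–405.33 → index 151–200; slope 49/72.84, offset 41.03.
AQI = 151 + 49/72.84·41.03 ≈ 178.60 ⇒ 179.
Site A: 370.80 ∈ [332.49, 405.33] ↔ index [151, 200].
151 + (370.80−332.49)·(200−151)/(405.33−332.49) = 151 + 38.31·49/72.84 ≈ 176.77, so AQI = 177.
Site B: 542.72 lies in 405.34–622.52, so I_lo=201, I_hi=300, C_lo=405.34, C_hi=622.52.
(300−201)/(622.52−405.34) × (542.72−405.34) + 201 = 99/217.18 × 137.38 + 201 ≈ 263.62 → 264.
AQIs: Site K=145, Site J=179, Site A=177, Site B=264. Sum = 145 + 179 + 177 + 264 = 765.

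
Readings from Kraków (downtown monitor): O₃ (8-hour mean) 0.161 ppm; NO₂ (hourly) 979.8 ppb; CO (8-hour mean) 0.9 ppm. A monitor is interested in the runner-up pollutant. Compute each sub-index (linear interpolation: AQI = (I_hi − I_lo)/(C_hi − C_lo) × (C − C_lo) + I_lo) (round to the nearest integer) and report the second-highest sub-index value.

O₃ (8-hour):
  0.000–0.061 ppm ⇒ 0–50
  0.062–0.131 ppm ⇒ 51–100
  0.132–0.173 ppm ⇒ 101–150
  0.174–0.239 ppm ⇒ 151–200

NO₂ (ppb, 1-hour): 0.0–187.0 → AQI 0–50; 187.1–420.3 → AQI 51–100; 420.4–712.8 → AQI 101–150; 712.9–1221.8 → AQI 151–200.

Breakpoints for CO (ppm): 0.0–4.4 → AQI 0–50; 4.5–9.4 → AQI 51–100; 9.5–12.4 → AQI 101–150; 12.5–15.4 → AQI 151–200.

O₃: 0.161 ∈ [0.132, 0.173] ↔ index [101, 150].
101 + (0.161−0.132)·(150−101)/(0.173−0.132) = 101 + 0.029·49/0.041 ≈ 135.66, so AQI = 136.
NO₂: 979.8 lies in 712.9–1221.8, so I_lo=151, I_hi=200, C_lo=712.9, C_hi=1221.8.
(200−151)/(1221.8−712.9) × (979.8−712.9) + 151 = 49/508.9 × 266.9 + 151 ≈ 176.70 → 177.
CO: 0.9 lies in 0.0–4.4, so I_lo=0, I_hi=50, C_lo=0.0, C_hi=4.4.
(50−0)/(4.4−0.0) × (0.9−0.0) + 0 = 50/4.4 × 0.9 + 0 ≈ 10.23 → 10.
Sub-indices: O₃→136, NO₂→177, CO→10. Ranked high→low: 177, 136, 10. Second-highest sub-index = 136.

136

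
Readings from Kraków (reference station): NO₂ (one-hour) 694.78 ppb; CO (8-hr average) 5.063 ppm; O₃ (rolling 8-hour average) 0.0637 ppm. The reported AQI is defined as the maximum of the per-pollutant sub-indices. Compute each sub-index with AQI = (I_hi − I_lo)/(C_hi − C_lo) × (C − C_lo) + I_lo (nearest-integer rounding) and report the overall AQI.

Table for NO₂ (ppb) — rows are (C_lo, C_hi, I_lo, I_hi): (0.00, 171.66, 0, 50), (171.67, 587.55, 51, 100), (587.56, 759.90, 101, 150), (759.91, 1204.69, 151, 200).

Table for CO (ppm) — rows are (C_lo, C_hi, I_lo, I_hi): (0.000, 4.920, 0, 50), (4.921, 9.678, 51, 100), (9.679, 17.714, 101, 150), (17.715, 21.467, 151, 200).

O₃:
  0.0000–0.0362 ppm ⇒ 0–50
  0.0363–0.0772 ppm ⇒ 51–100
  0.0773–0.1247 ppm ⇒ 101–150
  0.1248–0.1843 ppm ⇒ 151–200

NO₂: 694.78 lies in 587.56–759.90, so I_lo=101, I_hi=150, C_lo=587.56, C_hi=759.90.
(150−101)/(759.90−587.56) × (694.78−587.56) + 101 = 49/172.34 × 107.22 + 101 ≈ 131.48 → 131.
CO: 5.063 lies in 4.921–9.678, so I_lo=51, I_hi=100, C_lo=4.921, C_hi=9.678.
(100−51)/(9.678−4.921) × (5.063−4.921) + 51 = 49/4.757 × 0.142 + 51 ≈ 52.46 → 52.
O₃: 0.0637 ∈ [0.0363, 0.0772] ↔ index [51, 100].
51 + (0.0637−0.0363)·(100−51)/(0.0772−0.0363) = 51 + 0.0274·49/0.0409 ≈ 83.83, so AQI = 84.
Sub-indices: NO₂→131, CO→52, O₃→84. Overall AQI = max = 131; dominant pollutant is NO₂.
AQI 131: Unhealthy for Sensitive Groups.

131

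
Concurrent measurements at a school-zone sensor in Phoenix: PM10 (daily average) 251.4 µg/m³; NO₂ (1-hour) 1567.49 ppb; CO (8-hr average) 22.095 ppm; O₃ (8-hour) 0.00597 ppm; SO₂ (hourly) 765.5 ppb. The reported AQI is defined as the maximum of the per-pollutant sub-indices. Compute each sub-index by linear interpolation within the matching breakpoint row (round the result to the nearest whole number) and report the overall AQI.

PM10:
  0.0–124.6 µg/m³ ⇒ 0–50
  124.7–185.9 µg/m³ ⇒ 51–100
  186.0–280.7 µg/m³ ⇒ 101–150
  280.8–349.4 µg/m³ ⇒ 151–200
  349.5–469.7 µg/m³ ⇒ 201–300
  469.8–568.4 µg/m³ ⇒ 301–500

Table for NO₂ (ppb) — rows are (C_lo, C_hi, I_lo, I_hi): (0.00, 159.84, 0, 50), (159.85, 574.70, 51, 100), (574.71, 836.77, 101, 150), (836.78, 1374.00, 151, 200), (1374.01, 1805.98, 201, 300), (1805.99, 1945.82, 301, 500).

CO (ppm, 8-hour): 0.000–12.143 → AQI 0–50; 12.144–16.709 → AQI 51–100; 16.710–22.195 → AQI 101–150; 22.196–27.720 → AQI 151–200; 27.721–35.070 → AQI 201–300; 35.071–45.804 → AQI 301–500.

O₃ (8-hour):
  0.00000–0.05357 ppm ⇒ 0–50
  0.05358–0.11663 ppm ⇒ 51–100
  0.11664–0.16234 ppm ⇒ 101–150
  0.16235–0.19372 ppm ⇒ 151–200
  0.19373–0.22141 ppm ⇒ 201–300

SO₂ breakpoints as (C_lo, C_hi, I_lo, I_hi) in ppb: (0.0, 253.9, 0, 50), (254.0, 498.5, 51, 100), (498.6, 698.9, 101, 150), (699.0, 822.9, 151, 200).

PM10: 251.4 lies in 186.0–280.7, so I_lo=101, I_hi=150, C_lo=186.0, C_hi=280.7.
(150−101)/(280.7−186.0) × (251.4−186.0) + 101 = 49/94.7 × 65.4 + 101 ≈ 134.84 → 135.
NO₂: row 1374.01–1805.98 (AQI 201–300). (300−201)·(1567.49−1374.01)/(1805.98−1374.01) + 201 = 99·193.48/431.97 + 201 ≈ 245.34 → 245.
CO: 22.095 ∈ [16.710, 22.195] ↔ index [101, 150].
101 + (22.095−16.710)·(150−101)/(22.195−16.710) = 101 + 5.385·49/5.485 ≈ 149.11, so AQI = 149.
O₃: 0.00597 lies in 0.00000–0.05357, so I_lo=0, I_hi=50, C_lo=0.00000, C_hi=0.05357.
(50−0)/(0.05357−0.00000) × (0.00597−0.00000) + 0 = 50/0.05357 × 0.00597 + 0 ≈ 5.57 → 6.
SO₂: 765.5 ∈ [699.0, 822.9] ↔ index [151, 200].
151 + (765.5−699.0)·(200−151)/(822.9−699.0) = 151 + 66.5·49/123.9 ≈ 177.30, so AQI = 177.
Sub-indices: PM10→135, NO₂→245, CO→149, O₃→6, SO₂→177. Overall AQI = max = 245; dominant pollutant is NO₂.

245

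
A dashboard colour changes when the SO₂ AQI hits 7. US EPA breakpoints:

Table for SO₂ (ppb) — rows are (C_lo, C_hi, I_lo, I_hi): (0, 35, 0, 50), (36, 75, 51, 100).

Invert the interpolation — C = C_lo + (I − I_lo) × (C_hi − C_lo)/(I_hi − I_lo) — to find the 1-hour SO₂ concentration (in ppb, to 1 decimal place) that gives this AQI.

4.9

AQI 7 lies in the 0–50 band, which corresponds to 0–35 ppb.
C = 0 + (7−0)×(35−0)/(50−0) = 0 + 7×35/50 ≈ 4.900 ppb → 4.9 ppb to 1 dp.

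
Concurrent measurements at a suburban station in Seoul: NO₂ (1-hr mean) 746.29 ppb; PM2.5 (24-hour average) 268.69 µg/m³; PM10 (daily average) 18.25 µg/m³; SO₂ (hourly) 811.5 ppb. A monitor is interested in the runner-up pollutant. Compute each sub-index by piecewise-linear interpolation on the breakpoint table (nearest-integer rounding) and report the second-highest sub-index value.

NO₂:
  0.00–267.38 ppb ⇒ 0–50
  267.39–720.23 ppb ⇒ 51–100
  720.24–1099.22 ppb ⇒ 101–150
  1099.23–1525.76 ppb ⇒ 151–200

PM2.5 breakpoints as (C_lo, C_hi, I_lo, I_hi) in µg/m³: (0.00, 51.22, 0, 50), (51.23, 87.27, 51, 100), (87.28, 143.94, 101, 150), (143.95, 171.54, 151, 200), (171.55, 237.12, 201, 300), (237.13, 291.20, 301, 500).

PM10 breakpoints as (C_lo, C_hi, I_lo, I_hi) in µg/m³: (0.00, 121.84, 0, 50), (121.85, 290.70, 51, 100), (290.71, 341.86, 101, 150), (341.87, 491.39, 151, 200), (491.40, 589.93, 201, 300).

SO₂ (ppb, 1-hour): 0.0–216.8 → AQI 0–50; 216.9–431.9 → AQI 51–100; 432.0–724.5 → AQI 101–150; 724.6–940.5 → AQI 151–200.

171

NO₂: 746.29 ∈ [720.24, 1099.22] ↔ index [101, 150].
101 + (746.29−720.24)·(150−101)/(1099.22−720.24) = 101 + 26.05·49/378.98 ≈ 104.37, so AQI = 104.
PM2.5: row 237.13–291.20 (AQI 301–500). (500−301)·(268.69−237.13)/(291.20−237.13) + 301 = 199·31.56/54.07 + 301 ≈ 417.15 → 417.
PM10: row 0.00–121.84 (AQI 0–50). (50−0)·(18.25−0.00)/(121.84−0.00) + 0 = 50·18.25/121.84 + 0 ≈ 7.49 → 7.
SO₂ 811.5: bracket 724.6–940.5 → index 151–200; slope 49/215.9, offset 86.9.
AQI = 151 + 49/215.9·86.9 ≈ 170.72 ⇒ 171.
Sub-indices: NO₂→104, PM2.5→417, PM10→7, SO₂→171. Ranked high→low: 417, 171, 104, 7. Second-highest sub-index = 171.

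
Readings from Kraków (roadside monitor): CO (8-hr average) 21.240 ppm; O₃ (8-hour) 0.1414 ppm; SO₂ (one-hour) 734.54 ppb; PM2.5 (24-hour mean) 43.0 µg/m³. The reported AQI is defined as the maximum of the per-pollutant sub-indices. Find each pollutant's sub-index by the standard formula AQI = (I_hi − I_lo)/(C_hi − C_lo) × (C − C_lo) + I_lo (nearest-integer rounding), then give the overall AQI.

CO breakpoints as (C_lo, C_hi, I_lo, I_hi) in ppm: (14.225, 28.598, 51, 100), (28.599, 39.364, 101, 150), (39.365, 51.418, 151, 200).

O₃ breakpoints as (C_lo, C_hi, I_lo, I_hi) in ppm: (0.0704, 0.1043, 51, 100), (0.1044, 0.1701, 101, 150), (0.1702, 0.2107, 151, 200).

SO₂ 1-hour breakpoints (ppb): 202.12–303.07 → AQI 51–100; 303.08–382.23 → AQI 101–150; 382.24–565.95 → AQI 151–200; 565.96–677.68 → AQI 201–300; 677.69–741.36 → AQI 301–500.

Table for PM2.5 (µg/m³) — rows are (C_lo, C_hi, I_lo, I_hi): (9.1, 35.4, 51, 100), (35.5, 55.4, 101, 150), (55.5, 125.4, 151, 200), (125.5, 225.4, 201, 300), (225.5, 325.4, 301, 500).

479

CO: row 14.225–28.598 (AQI 51–100). (100−51)·(21.240−14.225)/(28.598−14.225) + 51 = 49·7.015/14.373 + 51 ≈ 74.92 → 75.
O₃ 0.1414: bracket 0.1044–0.1701 → index 101–150; slope 49/0.0657, offset 0.0370.
AQI = 101 + 49/0.0657·0.0370 ≈ 128.60 ⇒ 129.
SO₂: 734.54 lies in 677.69–741.36, so I_lo=301, I_hi=500, C_lo=677.69, C_hi=741.36.
(500−301)/(741.36−677.69) × (734.54−677.69) + 301 = 199/63.67 × 56.85 + 301 ≈ 478.68 → 479.
PM2.5: 43.0 lies in 35.5–55.4, so I_lo=101, I_hi=150, C_lo=35.5, C_hi=55.4.
(150−101)/(55.4−35.5) × (43.0−35.5) + 101 = 49/19.9 × 7.5 + 101 ≈ 119.47 → 119.
Sub-indices: CO→75, O₃→129, SO₂→479, PM2.5→119. Overall AQI = max = 479; dominant pollutant is SO₂.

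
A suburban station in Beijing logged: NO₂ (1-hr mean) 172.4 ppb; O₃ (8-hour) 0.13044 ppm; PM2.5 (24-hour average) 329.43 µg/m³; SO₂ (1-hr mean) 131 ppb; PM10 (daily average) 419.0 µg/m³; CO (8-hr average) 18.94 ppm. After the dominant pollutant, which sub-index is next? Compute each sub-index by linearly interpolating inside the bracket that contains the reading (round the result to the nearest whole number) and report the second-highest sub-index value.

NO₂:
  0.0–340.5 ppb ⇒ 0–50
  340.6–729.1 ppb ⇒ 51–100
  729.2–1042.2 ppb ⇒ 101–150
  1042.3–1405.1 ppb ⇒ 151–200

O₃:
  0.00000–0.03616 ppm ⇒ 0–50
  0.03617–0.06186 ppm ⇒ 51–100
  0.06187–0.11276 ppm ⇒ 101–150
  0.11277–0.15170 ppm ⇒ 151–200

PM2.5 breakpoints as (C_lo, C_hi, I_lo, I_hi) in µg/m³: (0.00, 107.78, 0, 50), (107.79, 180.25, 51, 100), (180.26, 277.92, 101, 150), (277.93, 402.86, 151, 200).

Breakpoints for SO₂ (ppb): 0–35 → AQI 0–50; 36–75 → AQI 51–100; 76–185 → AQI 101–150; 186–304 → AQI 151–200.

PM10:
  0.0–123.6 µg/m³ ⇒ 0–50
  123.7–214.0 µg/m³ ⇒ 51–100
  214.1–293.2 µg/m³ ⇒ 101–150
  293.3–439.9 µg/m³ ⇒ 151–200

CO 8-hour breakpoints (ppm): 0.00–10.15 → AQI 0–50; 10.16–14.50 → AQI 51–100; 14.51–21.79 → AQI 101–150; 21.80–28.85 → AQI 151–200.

NO₂: 172.4 ∈ [0.0, 340.5] ↔ index [0, 50].
0 + (172.4−0.0)·(50−0)/(340.5−0.0) = 0 + 172.4·50/340.5 ≈ 25.32, so AQI = 25.
O₃: 0.13044 lies in 0.11277–0.15170, so I_lo=151, I_hi=200, C_lo=0.11277, C_hi=0.15170.
(200−151)/(0.15170−0.11277) × (0.13044−0.11277) + 151 = 49/0.03893 × 0.01767 + 151 ≈ 173.24 → 173.
PM2.5: 329.43 lies in 277.93–402.86, so I_lo=151, I_hi=200, C_lo=277.93, C_hi=402.86.
(200−151)/(402.86−277.93) × (329.43−277.93) + 151 = 49/124.93 × 51.50 + 151 ≈ 171.20 → 171.
SO₂: 131 ∈ [76, 185] ↔ index [101, 150].
101 + (131−76)·(150−101)/(185−76) = 101 + 55·49/109 ≈ 125.72, so AQI = 126.
PM10: 419.0 lies in 293.3–439.9, so I_lo=151, I_hi=200, C_lo=293.3, C_hi=439.9.
(200−151)/(439.9−293.3) × (419.0−293.3) + 151 = 49/146.6 × 125.7 + 151 ≈ 193.01 → 193.
CO: row 14.51–21.79 (AQI 101–150). (150−101)·(18.94−14.51)/(21.79−14.51) + 101 = 49·4.43/7.28 + 101 ≈ 130.82 → 131.
Sub-indices: NO₂→25, O₃→173, PM2.5→171, SO₂→126, PM10→193, CO→131. Ranked high→low: 193, 173, 171, 131, 126, 25. Second-highest sub-index = 173.

173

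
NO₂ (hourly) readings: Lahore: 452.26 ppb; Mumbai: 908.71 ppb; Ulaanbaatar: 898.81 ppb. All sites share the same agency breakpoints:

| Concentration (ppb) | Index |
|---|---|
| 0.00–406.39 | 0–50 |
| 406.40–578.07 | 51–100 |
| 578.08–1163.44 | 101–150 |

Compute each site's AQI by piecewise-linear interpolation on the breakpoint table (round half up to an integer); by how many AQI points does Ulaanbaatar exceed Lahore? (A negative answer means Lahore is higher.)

64

Lahore: row 406.40–578.07 (AQI 51–100). (100−51)·(452.26−406.40)/(578.07−406.40) + 51 = 49·45.86/171.67 + 51 ≈ 64.09 → 64.
Mumbai: 908.71 lies in 578.08–1163.44, so I_lo=101, I_hi=150, C_lo=578.08, C_hi=1163.44.
(150−101)/(1163.44−578.08) × (908.71−578.08) + 101 = 49/585.36 × 330.63 + 101 ≈ 128.68 → 129.
Ulaanbaatar: 898.81 lies in 578.08–1163.44, so I_lo=101, I_hi=150, C_lo=578.08, C_hi=1163.44.
(150−101)/(1163.44−578.08) × (898.81−578.08) + 101 = 49/585.36 × 320.73 + 101 ≈ 127.85 → 128.
AQIs: Lahore=64, Mumbai=129, Ulaanbaatar=128. Ulaanbaatar (128) − Lahore (64) = 64.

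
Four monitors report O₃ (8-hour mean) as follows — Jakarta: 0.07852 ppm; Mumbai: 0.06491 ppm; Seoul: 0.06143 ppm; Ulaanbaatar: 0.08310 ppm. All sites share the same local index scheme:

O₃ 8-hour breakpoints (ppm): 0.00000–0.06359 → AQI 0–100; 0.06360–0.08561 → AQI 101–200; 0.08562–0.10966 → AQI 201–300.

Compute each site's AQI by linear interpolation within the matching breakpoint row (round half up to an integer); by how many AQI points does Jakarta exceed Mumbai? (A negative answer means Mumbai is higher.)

61

Jakarta: 0.07852 lies in 0.06360–0.08561, so I_lo=101, I_hi=200, C_lo=0.06360, C_hi=0.08561.
(200−101)/(0.08561−0.06360) × (0.07852−0.06360) + 101 = 99/0.02201 × 0.01492 + 101 ≈ 168.11 → 168.
Mumbai: 0.06491 lies in 0.06360–0.08561, so I_lo=101, I_hi=200, C_lo=0.06360, C_hi=0.08561.
(200−101)/(0.08561−0.06360) × (0.06491−0.06360) + 101 = 99/0.02201 × 0.00131 + 101 ≈ 106.89 → 107.
Seoul: 0.06143 ∈ [0.00000, 0.06359] ↔ index [0, 100].
0 + (0.06143−0.00000)·(100−0)/(0.06359−0.00000) = 0 + 0.06143·100/0.06359 ≈ 96.60, so AQI = 97.
Ulaanbaatar: row 0.06360–0.08561 (AQI 101–200). (200−101)·(0.08310−0.06360)/(0.08561−0.06360) + 101 = 99·0.01950/0.02201 + 101 ≈ 188.71 → 189.
AQIs: Jakarta=168, Mumbai=107, Seoul=97, Ulaanbaatar=189. Jakarta (168) − Mumbai (107) = 61.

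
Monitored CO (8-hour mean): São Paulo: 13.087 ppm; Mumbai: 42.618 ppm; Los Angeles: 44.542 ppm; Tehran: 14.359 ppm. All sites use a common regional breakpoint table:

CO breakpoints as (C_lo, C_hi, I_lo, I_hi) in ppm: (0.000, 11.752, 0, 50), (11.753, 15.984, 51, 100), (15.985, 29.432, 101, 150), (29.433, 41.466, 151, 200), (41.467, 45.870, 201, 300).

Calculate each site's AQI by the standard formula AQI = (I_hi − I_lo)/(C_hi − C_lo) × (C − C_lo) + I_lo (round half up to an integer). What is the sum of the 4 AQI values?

São Paulo 13.087: bracket 11.753–15.984 → index 51–100; slope 49/4.231, offset 1.334.
AQI = 51 + 49/4.231·1.334 ≈ 66.45 ⇒ 66.
Mumbai: row 41.467–45.870 (AQI 201–300). (300−201)·(42.618−41.467)/(45.870−41.467) + 201 = 99·1.151/4.403 + 201 ≈ 226.88 → 227.
Los Angeles: row 41.467–45.870 (AQI 201–300). (300−201)·(44.542−41.467)/(45.870−41.467) + 201 = 99·3.075/4.403 + 201 ≈ 270.14 → 270.
Tehran: 14.359 lies in 11.753–15.984, so I_lo=51, I_hi=100, C_lo=11.753, C_hi=15.984.
(100−51)/(15.984−11.753) × (14.359−11.753) + 51 = 49/4.231 × 2.606 + 51 ≈ 81.18 → 81.
AQIs: São Paulo=66, Mumbai=227, Los Angeles=270, Tehran=81. Sum = 66 + 227 + 270 + 81 = 644.

644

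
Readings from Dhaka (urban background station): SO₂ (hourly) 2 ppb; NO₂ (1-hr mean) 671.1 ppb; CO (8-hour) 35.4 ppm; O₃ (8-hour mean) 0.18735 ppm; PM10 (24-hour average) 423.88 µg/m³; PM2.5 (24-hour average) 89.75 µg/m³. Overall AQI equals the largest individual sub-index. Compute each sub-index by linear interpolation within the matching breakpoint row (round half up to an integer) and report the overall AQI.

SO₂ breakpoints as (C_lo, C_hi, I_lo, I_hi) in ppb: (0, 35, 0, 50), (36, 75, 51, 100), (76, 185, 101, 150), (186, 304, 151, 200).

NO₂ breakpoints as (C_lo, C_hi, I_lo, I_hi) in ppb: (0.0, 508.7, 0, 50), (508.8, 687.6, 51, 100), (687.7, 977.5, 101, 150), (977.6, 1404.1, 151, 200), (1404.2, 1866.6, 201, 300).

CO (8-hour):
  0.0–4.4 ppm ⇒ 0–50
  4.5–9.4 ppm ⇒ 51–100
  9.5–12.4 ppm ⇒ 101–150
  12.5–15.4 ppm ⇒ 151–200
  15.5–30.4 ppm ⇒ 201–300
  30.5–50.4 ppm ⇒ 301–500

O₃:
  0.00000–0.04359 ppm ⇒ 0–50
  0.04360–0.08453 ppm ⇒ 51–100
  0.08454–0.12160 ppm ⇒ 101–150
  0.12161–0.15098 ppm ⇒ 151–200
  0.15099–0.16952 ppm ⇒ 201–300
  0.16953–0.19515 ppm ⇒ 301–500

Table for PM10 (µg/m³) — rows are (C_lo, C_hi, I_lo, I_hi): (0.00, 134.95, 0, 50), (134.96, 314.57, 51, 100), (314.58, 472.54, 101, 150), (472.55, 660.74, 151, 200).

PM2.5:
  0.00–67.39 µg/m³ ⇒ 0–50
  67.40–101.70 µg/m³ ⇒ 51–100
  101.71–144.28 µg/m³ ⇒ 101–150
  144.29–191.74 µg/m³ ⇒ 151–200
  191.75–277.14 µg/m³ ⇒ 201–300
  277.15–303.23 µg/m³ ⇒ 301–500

439

SO₂: 2 lies in 0–35, so I_lo=0, I_hi=50, C_lo=0, C_hi=35.
(50−0)/(35−0) × (2−0) + 0 = 50/35 × 2 + 0 ≈ 2.86 → 3.
NO₂: 671.1 lies in 508.8–687.6, so I_lo=51, I_hi=100, C_lo=508.8, C_hi=687.6.
(100−51)/(687.6−508.8) × (671.1−508.8) + 51 = 49/178.8 × 162.3 + 51 ≈ 95.48 → 95.
CO: row 30.5–50.4 (AQI 301–500). (500−301)·(35.4−30.5)/(50.4−30.5) + 301 = 199·4.9/19.9 + 301 ≈ 350.00 → 350.
O₃: 0.18735 lies in 0.16953–0.19515, so I_lo=301, I_hi=500, C_lo=0.16953, C_hi=0.19515.
(500−301)/(0.19515−0.16953) × (0.18735−0.16953) + 301 = 199/0.02562 × 0.01782 + 301 ≈ 439.41 → 439.
PM10 423.88: bracket 314.58–472.54 → index 101–150; slope 49/157.96, offset 109.30.
AQI = 101 + 49/157.96·109.30 ≈ 134.91 ⇒ 135.
PM2.5: 89.75 ∈ [67.40, 101.70] ↔ index [51, 100].
51 + (89.75−67.40)·(100−51)/(101.70−67.40) = 51 + 22.35·49/34.30 ≈ 82.93, so AQI = 83.
Sub-indices: SO₂→3, NO₂→95, CO→350, O₃→439, PM10→135, PM2.5→83. Overall AQI = max = 439; dominant pollutant is O₃.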